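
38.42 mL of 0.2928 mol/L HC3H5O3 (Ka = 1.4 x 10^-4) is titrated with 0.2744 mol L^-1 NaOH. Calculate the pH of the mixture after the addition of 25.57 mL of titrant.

4.07

Initial n(HC3H5O3) = 0.2928 x 0.03842 = 0.01125 mol.
n(NaOH) added = 0.2744 x 0.02557 = 0.007016 mol, converting that many moles of HC3H5O3 to C3H5O3-.
Remaining n(HC3H5O3) = 0.004233 mol; n(C3H5O3-) = 0.007016 mol.
By Henderson-Hasselbalch, pH = pKa + log([A^-]/[HA]) = 3.85 + log(0.007016/0.004233) = 3.85 + (+0.22) = 4.07.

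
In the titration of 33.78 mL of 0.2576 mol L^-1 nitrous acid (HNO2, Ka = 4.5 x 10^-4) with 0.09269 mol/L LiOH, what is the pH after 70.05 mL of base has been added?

3.82

Initial n(HNO2) = 0.2576 x 0.03378 = 0.008702 mol.
n(LiOH) added = 0.09269 x 0.07005 = 0.006493 mol, converting that many moles of HNO2 to NO2-.
Remaining n(HNO2) = 0.002209 mol; n(NO2-) = 0.006493 mol.
By Henderson-Hasselbalch, pH = pKa + log([A^-]/[HA]) = 3.35 + log(0.006493/0.002209) = 3.35 + (+0.47) = 3.82.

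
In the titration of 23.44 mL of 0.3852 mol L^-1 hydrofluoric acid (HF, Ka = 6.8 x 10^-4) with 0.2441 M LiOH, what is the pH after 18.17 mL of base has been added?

3.15

Initial n(HF) = 0.3852 x 0.02344 = 0.009029 mol.
n(LiOH) added = 0.2441 x 0.01817 = 0.004435 mol, converting that many moles of HF to F-.
Remaining n(HF) = 0.004594 mol; n(F-) = 0.004435 mol.
By Henderson-Hasselbalch, pH = pKa + log([A^-]/[HA]) = 3.17 + log(0.004435/0.004594) = 3.17 + (-0.02) = 3.15.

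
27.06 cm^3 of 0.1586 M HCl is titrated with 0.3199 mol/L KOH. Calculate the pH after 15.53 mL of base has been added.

n(acid) = 0.1586 x 0.02706 = 0.004292 mol; n(KOH) added = 0.3199 x 0.01553 = 0.004968 mol.
Base is in excess by 0.004968 - 0.004292 = 0.0006763 mol in a total volume of 0.04259 L.
[OH^-] = 0.0006763/0.04259 = 0.01588 M, so pOH = 1.80 and pH = 14.00 - 1.80 = 12.20.

12.20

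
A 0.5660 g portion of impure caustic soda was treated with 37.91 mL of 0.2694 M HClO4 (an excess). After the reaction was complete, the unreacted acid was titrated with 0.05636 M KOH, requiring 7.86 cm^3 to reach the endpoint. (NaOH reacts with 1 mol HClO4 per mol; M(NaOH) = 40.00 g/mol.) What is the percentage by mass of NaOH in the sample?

Total n(HClO4) added = 0.2694 x 0.03791 = 0.01021 mol.
n(KOH) used = 0.05636 x 0.007860 = 0.0004430 mol, which equals the excess n(HClO4).
So n(HClO4) consumed by the sample = 0.01021 - 0.0004430 = 0.009770 mol.
n(NaOH) = 0.009770 / 1 = 0.009770 mol.
mass NaOH = 0.009770 x 40.00 = 0.3908 g, so %NaOH = 0.3908/0.5660 x 100 = 69.0%.

69.0%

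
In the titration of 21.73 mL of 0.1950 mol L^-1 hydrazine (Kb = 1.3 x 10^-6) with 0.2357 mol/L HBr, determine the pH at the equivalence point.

4.54

n(N2H4) = 0.1950 x 0.02173 = 0.004237 mol; V(HBr) at equivalence = 0.004237/0.2357 = 0.01798 L.
At equivalence the base is fully converted to N2H5+; total volume = 0.03971 L, so [N2H5+] = 0.004237/0.03971 = 0.1067 M.
Ka(N2H5+) = Kw/Kb = 1.0e-14 / 1.3 x 10^-6 = 7.69e-9.
[H^+] = sqrt(Ka x [N2H5+]) = sqrt(7.69e-9 x 0.1067) = 2.87e-5 M.
pH = -log(2.87e-5) = 4.54.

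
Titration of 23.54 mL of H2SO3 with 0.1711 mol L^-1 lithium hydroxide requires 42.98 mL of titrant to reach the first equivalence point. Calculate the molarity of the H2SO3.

0.312 M

n(LiOH) = 0.1711 x 0.04298 = 0.007354 mol.
At the first equivalence point, 1 mol OH^- react per mol H2SO3, so n(H2SO3) = 0.007354 / 1 = 0.007354 mol.
[H2SO3] = 0.007354 / 0.02354 L = 0.312 M.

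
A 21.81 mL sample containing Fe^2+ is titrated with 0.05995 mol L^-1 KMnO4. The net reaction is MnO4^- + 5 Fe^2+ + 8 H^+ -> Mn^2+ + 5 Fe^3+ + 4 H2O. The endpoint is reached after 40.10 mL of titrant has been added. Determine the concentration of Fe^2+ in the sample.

0.551 M

n(KMnO4) = 0.05995 x 0.04010 = 0.002404 mol.
From the balanced equation, 1 mol KMnO4 reacts with 5 mol Fe^2+, so n(Fe^2+) = 0.002404 x 5/1 = 0.01202 mol.
[Fe^2+] = 0.01202 / 0.02181 L = 0.551 M.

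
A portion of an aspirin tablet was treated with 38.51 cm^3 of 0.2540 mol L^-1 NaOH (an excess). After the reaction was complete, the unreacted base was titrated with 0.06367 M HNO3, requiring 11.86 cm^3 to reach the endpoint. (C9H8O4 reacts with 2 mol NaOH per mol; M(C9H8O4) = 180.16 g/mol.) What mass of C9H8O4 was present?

Total n(NaOH) added = 0.2540 x 0.03851 = 0.009782 mol.
n(HNO3) used = 0.06367 x 0.01186 = 0.0007551 mol, which equals the excess n(NaOH).
So n(NaOH) consumed by the sample = 0.009782 - 0.0007551 = 0.009026 mol.
n(C9H8O4) = 0.009026 / 2 = 0.004513 mol.
mass = 0.004513 mol x 180.16 g/mol = 0.813 g.

0.813 g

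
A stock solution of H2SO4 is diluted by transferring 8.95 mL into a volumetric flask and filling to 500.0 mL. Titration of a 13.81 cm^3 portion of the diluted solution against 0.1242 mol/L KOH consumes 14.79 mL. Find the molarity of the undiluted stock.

3.72 M

n(KOH) = 0.1242 x 0.01479 = 0.001837 mol.
n(H2SO4) in the aliquot = 0.001837 x 1/2 = 0.0009185 mol.
[diluted H2SO4] = 0.0009185 / 0.01381 = 0.06651 M.
Dilution factor = 500.0/8.950 = 55.87, so [stock] = 0.06651 x 55.87 = 3.72 M.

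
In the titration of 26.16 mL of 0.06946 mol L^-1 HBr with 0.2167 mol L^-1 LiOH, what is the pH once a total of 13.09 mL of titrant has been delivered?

12.41

n(acid) = 0.06946 x 0.02616 = 0.001817 mol; n(LiOH) added = 0.2167 x 0.01309 = 0.002837 mol.
Base is in excess by 0.002837 - 0.001817 = 0.001020 mol in a total volume of 0.03925 L.
[OH^-] = 0.001020/0.03925 = 0.02598 M, so pOH = 1.59 and pH = 14.00 - 1.59 = 12.41.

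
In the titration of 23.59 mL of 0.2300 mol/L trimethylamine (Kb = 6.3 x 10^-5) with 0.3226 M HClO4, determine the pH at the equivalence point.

5.34

n((CH3)3N) = 0.2300 x 0.02359 = 0.005426 mol; V(HClO4) at equivalence = 0.005426/0.3226 = 0.01682 L.
At equivalence the base is fully converted to (CH3)3NH+; total volume = 0.04041 L, so [(CH3)3NH+] = 0.005426/0.04041 = 0.1343 M.
Ka((CH3)3NH+) = Kw/Kb = 1.0e-14 / 6.3 x 10^-5 = 1.59e-10.
[H^+] = sqrt(Ka x [(CH3)3NH+]) = sqrt(1.59e-10 x 0.1343) = 4.62e-6 M.
pH = -log(4.62e-6) = 5.34.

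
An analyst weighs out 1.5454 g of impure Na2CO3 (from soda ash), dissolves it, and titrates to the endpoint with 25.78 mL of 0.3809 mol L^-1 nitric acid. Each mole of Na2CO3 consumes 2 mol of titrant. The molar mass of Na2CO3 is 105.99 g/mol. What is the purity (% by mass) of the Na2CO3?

n(HNO3) = 0.3809 x 0.02578 = 0.009820 mol.
n(Na2CO3) = 0.009820 / 2 = 0.004910 mol.
mass of Na2CO3 = 0.004910 x 105.99 = 0.5204 g.
% purity = 0.5204 / 1.5454 x 100 = 33.7%.

33.7%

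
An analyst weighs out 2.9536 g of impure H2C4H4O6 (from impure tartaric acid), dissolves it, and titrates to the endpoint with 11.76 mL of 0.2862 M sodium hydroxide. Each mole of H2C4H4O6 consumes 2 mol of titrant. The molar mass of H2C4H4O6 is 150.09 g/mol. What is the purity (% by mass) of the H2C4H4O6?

n(NaOH) = 0.2862 x 0.01176 = 0.003366 mol.
n(H2C4H4O6) = 0.003366 / 2 = 0.001683 mol.
mass of H2C4H4O6 = 0.001683 x 150.09 = 0.2526 g.
% purity = 0.2526 / 2.9536 x 100 = 8.55%.

8.55%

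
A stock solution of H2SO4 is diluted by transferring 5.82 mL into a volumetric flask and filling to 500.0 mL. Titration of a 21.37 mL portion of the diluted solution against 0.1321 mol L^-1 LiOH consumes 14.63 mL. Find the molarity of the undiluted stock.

n(LiOH) = 0.1321 x 0.01463 = 0.001933 mol.
n(H2SO4) in the aliquot = 0.001933 x 1/2 = 0.0009663 mol.
[diluted H2SO4] = 0.0009663 / 0.02137 = 0.04522 M.
Dilution factor = 500.0/5.820 = 85.91, so [stock] = 0.04522 x 85.91 = 3.88 M.

3.88 M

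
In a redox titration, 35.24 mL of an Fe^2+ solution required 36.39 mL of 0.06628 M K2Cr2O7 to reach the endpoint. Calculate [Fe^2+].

n(K2Cr2O7) = 0.06628 x 0.03639 = 0.002412 mol.
From the balanced equation, 1 mol K2Cr2O7 reacts with 6 mol Fe^2+, so n(Fe^2+) = 0.002412 x 6/1 = 0.01447 mol.
[Fe^2+] = 0.01447 / 0.03524 L = 0.411 M.

0.411 M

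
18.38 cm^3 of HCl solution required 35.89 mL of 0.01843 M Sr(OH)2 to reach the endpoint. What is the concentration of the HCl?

0.0720 M

n(Sr(OH)2) delivered = 0.01843 x 0.03589 = 0.0006615 mol.
The reaction is 2 HCl + 1 Sr(OH)2, so n(HCl) = 0.0006615 x 2/1 = 0.001323 mol.
[HCl] = 0.001323 mol / 0.01838 L = 0.0720 M.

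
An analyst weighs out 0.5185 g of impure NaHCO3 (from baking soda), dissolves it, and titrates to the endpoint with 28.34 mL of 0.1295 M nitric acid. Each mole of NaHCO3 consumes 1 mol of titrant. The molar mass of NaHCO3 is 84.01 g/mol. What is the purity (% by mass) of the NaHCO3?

n(HNO3) = 0.1295 x 0.02834 = 0.003670 mol.
n(NaHCO3) = 0.003670 / 1 = 0.003670 mol.
mass of NaHCO3 = 0.003670 x 84.01 = 0.3083 g.
% purity = 0.3083 / 0.5185 x 100 = 59.5%.

59.5%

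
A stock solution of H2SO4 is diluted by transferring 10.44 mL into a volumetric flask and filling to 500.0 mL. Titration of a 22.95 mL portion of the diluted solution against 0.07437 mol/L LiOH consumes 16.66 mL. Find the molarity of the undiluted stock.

1.29 M

n(LiOH) = 0.07437 x 0.01666 = 0.001239 mol.
n(H2SO4) in the aliquot = 0.001239 x 1/2 = 0.0006195 mol.
[diluted H2SO4] = 0.0006195 / 0.02295 = 0.02699 M.
Dilution factor = 500.0/10.44 = 47.89, so [stock] = 0.02699 x 47.89 = 1.29 M.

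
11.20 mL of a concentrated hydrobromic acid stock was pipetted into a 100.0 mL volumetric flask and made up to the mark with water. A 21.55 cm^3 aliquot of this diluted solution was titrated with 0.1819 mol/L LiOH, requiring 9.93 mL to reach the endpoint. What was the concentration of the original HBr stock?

0.748 M

n(LiOH) = 0.1819 x 0.009930 = 0.001806 mol.
n(HBr) in the aliquot = 0.001806 mol.
[diluted HBr] = 0.001806 / 0.02155 = 0.08382 M.
Dilution factor = 100.0/11.20 = 8.929, so [stock] = 0.08382 x 8.929 = 0.748 M.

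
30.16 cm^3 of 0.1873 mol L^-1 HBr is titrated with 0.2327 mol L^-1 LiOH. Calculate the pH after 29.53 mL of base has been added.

12.31

n(acid) = 0.1873 x 0.03016 = 0.005649 mol; n(LiOH) added = 0.2327 x 0.02953 = 0.006872 mol.
Base is in excess by 0.006872 - 0.005649 = 0.001223 mol in a total volume of 0.05969 L.
[OH^-] = 0.001223/0.05969 = 0.02048 M, so pOH = 1.69 and pH = 14.00 - 1.69 = 12.31.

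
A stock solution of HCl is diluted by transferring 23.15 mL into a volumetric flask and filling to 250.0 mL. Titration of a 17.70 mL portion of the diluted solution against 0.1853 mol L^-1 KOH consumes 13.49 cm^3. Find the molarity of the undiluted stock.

1.53 M

n(KOH) = 0.1853 x 0.01349 = 0.002500 mol.
n(HCl) in the aliquot = 0.002500 mol.
[diluted HCl] = 0.002500 / 0.01770 = 0.1412 M.
Dilution factor = 250.0/23.15 = 10.80, so [stock] = 0.1412 x 10.80 = 1.53 M.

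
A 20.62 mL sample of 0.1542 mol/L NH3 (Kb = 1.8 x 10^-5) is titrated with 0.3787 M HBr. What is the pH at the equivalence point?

5.11

n(NH3) = 0.1542 x 0.02062 = 0.003180 mol; V(HBr) at equivalence = 0.003180/0.3787 = 0.008396 L.
At equivalence the base is fully converted to NH4+; total volume = 0.02902 L, so [NH4+] = 0.003180/0.02902 = 0.1096 M.
Ka(NH4+) = Kw/Kb = 1.0e-14 / 1.8 x 10^-5 = 5.56e-10.
[H^+] = sqrt(Ka x [NH4+]) = sqrt(5.56e-10 x 0.1096) = 7.80e-6 M.
pH = -log(7.80e-6) = 5.11.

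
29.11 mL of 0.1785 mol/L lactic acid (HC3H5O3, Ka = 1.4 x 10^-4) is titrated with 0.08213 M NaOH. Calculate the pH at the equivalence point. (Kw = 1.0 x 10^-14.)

n(HC3H5O3) = 0.1785 x 0.02911 = 0.005196 mol; V(NaOH) at equivalence = 0.005196/0.08213 = 0.06327 L.
At equivalence all the acid is converted to C3H5O3-; total volume = 0.02911 + 0.06327 = 0.09238 L, so [C3H5O3-] = 0.005196/0.09238 = 0.05625 M.
Kb = Kw/Ka = 1.0e-14 / 1.4 x 10^-4 = 7.14e-11.
[OH^-] = sqrt(Kb x [C3H5O3-]) = sqrt(7.14e-11 x 0.05625) = 2.00e-6 M.
pOH = 5.70, so pH = 14.00 - 5.70 = 8.30.

8.30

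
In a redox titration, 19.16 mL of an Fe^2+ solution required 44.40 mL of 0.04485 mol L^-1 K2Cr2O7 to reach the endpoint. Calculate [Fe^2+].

0.624 M

n(K2Cr2O7) = 0.04485 x 0.04440 = 0.001991 mol.
From the balanced equation, 1 mol K2Cr2O7 reacts with 6 mol Fe^2+, so n(Fe^2+) = 0.001991 x 6/1 = 0.01195 mol.
[Fe^2+] = 0.01195 / 0.01916 L = 0.624 M.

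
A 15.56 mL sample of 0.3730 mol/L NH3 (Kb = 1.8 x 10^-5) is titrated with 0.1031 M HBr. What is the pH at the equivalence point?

n(NH3) = 0.3730 x 0.01556 = 0.005804 mol; V(HBr) at equivalence = 0.005804/0.1031 = 0.05629 L.
At equivalence the base is fully converted to NH4+; total volume = 0.07185 L, so [NH4+] = 0.005804/0.07185 = 0.08077 M.
Ka(NH4+) = Kw/Kb = 1.0e-14 / 1.8 x 10^-5 = 5.56e-10.
[H^+] = sqrt(Ka x [NH4+]) = sqrt(5.56e-10 x 0.08077) = 6.70e-6 M.
pH = -log(6.70e-6) = 5.17.

5.17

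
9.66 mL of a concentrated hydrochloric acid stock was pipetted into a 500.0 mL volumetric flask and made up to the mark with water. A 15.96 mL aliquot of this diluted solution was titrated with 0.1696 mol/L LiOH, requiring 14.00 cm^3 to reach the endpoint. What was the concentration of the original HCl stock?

7.70 M

n(LiOH) = 0.1696 x 0.01400 = 0.002374 mol.
n(HCl) in the aliquot = 0.002374 mol.
[diluted HCl] = 0.002374 / 0.01596 = 0.1488 M.
Dilution factor = 500.0/9.660 = 51.76, so [stock] = 0.1488 x 51.76 = 7.70 M.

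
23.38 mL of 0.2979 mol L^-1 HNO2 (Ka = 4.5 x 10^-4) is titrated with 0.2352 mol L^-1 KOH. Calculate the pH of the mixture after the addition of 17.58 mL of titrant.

Initial n(HNO2) = 0.2979 x 0.02338 = 0.006965 mol.
n(KOH) added = 0.2352 x 0.01758 = 0.004135 mol, converting that many moles of HNO2 to NO2-.
Remaining n(HNO2) = 0.002830 mol; n(NO2-) = 0.004135 mol.
By Henderson-Hasselbalch, pH = pKa + log([A^-]/[HA]) = 3.35 + log(0.004135/0.002830) = 3.35 + (+0.16) = 3.51.

3.51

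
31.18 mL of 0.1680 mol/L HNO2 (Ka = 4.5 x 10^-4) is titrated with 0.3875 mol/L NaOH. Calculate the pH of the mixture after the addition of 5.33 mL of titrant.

3.16

Initial n(HNO2) = 0.1680 x 0.03118 = 0.005238 mol.
n(NaOH) added = 0.3875 x 0.005330 = 0.002065 mol, converting that many moles of HNO2 to NO2-.
Remaining n(HNO2) = 0.003173 mol; n(NO2-) = 0.002065 mol.
By Henderson-Hasselbalch, pH = pKa + log([A^-]/[HA]) = 3.35 + log(0.002065/0.003173) = 3.35 + (-0.19) = 3.16.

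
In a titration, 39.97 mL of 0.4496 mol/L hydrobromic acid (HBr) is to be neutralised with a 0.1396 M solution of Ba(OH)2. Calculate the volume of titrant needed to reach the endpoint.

n(HBr) = 0.4496 mol/L x 0.03997 L = 0.01797 mol.
The neutralisation is 2 HBr : 1 Ba(OH)2, so n(Ba(OH)2) = 0.01797 x 1/2 = 0.008985 mol.
V(Ba(OH)2) = 0.008985 / 0.1396 = 0.06436 L = 64.4 mL.

64.4 mL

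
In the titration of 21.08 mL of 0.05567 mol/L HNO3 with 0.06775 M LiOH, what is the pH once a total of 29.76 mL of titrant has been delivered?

n(acid) = 0.05567 x 0.02108 = 0.001174 mol; n(LiOH) added = 0.06775 x 0.02976 = 0.002016 mol.
Base is in excess by 0.002016 - 0.001174 = 0.0008427 mol in a total volume of 0.05084 L.
[OH^-] = 0.0008427/0.05084 = 0.01658 M, so pOH = 1.78 and pH = 14.00 - 1.78 = 12.22.

12.22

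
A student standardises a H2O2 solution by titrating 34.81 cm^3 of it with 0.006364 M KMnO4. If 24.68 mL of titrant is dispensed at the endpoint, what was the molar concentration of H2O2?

n(KMnO4) = 0.006364 x 0.02468 = 0.0001571 mol.
From the balanced equation, 2 mol KMnO4 reacts with 5 mol H2O2, so n(H2O2) = 0.0001571 x 5/2 = 0.0003927 mol.
[H2O2] = 0.0003927 / 0.03481 L = 0.0113 M.

0.0113 M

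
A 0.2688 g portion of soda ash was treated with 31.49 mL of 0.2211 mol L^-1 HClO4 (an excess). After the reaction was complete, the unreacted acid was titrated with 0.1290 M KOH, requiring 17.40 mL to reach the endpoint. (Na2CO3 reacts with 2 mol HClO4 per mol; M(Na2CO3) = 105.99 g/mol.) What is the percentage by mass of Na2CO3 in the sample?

Total n(HClO4) added = 0.2211 x 0.03149 = 0.006962 mol.
n(KOH) used = 0.1290 x 0.01740 = 0.002245 mol, which equals the excess n(HClO4).
So n(HClO4) consumed by the sample = 0.006962 - 0.002245 = 0.004718 mol.
n(Na2CO3) = 0.004718 / 2 = 0.002359 mol.
mass Na2CO3 = 0.002359 x 105.99 = 0.2500 g, so %Na2CO3 = 0.2500/0.2688 x 100 = 93.0%.

93.0%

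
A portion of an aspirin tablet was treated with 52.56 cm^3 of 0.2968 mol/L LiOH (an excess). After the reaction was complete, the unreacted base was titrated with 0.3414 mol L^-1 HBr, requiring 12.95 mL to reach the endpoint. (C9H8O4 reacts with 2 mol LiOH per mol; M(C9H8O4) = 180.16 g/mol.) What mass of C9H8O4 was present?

Total n(LiOH) added = 0.2968 x 0.05256 = 0.01560 mol.
n(HBr) used = 0.3414 x 0.01295 = 0.004421 mol, which equals the excess n(LiOH).
So n(LiOH) consumed by the sample = 0.01560 - 0.004421 = 0.01118 mol.
n(C9H8O4) = 0.01118 / 2 = 0.005589 mol.
mass = 0.005589 mol x 180.16 g/mol = 1.01 g.

1.01 g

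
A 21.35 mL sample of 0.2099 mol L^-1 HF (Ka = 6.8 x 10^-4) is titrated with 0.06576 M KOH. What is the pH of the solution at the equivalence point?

7.93

n(HF) = 0.2099 x 0.02135 = 0.004481 mol; V(KOH) at equivalence = 0.004481/0.06576 = 0.06815 L.
At equivalence all the acid is converted to F-; total volume = 0.02135 + 0.06815 = 0.08950 L, so [F-] = 0.004481/0.08950 = 0.05007 M.
Kb = Kw/Ka = 1.0e-14 / 6.8 x 10^-4 = 1.47e-11.
[OH^-] = sqrt(Kb x [F-]) = sqrt(1.47e-11 x 0.05007) = 8.58e-7 M.
pOH = 6.07, so pH = 14.00 - 6.07 = 7.93.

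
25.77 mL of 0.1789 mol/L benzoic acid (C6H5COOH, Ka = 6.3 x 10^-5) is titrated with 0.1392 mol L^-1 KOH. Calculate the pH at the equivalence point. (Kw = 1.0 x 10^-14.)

8.55

n(C6H5COOH) = 0.1789 x 0.02577 = 0.004610 mol; V(KOH) at equivalence = 0.004610/0.1392 = 0.03312 L.
At equivalence all the acid is converted to C6H5COO-; total volume = 0.02577 + 0.03312 = 0.05889 L, so [C6H5COO-] = 0.004610/0.05889 = 0.07829 M.
Kb = Kw/Ka = 1.0e-14 / 6.3 x 10^-5 = 1.59e-10.
[OH^-] = sqrt(Kb x [C6H5COO-]) = sqrt(1.59e-10 x 0.07829) = 3.53e-6 M.
pOH = 5.45, so pH = 14.00 - 5.45 = 8.55.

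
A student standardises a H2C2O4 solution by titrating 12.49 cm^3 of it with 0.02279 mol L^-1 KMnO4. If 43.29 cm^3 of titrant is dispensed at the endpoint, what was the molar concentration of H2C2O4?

0.197 M

n(KMnO4) = 0.02279 x 0.04329 = 0.0009866 mol.
From the balanced equation, 2 mol KMnO4 reacts with 5 mol H2C2O4, so n(H2C2O4) = 0.0009866 x 5/2 = 0.002466 mol.
[H2C2O4] = 0.002466 / 0.01249 L = 0.197 M.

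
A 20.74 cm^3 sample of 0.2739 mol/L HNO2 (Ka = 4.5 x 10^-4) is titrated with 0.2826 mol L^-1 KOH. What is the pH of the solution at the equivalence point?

8.25

n(HNO2) = 0.2739 x 0.02074 = 0.005681 mol; V(KOH) at equivalence = 0.005681/0.2826 = 0.02010 L.
At equivalence all the acid is converted to NO2-; total volume = 0.02074 + 0.02010 = 0.04084 L, so [NO2-] = 0.005681/0.04084 = 0.1391 M.
Kb = Kw/Ka = 1.0e-14 / 4.5 x 10^-4 = 2.22e-11.
[OH^-] = sqrt(Kb x [NO2-]) = sqrt(2.22e-11 x 0.1391) = 1.76e-6 M.
pOH = 5.75, so pH = 14.00 - 5.75 = 8.25.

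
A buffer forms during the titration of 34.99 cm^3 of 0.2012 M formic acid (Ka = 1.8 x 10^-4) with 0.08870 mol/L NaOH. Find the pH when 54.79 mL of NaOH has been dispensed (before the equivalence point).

4.09

Initial n(HCOOH) = 0.2012 x 0.03499 = 0.007040 mol.
n(NaOH) added = 0.08870 x 0.05479 = 0.004860 mol, converting that many moles of HCOOH to HCOO-.
Remaining n(HCOOH) = 0.002180 mol; n(HCOO-) = 0.004860 mol.
By Henderson-Hasselbalch, pH = pKa + log([A^-]/[HA]) = 3.74 + log(0.004860/0.002180) = 3.74 + (+0.35) = 4.09.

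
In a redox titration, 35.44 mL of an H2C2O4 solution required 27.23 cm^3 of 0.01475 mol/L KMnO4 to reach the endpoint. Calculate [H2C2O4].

n(KMnO4) = 0.01475 x 0.02723 = 0.0004016 mol.
From the balanced equation, 2 mol KMnO4 reacts with 5 mol H2C2O4, so n(H2C2O4) = 0.0004016 x 5/2 = 0.001004 mol.
[H2C2O4] = 0.001004 / 0.03544 L = 0.0283 M.

0.0283 M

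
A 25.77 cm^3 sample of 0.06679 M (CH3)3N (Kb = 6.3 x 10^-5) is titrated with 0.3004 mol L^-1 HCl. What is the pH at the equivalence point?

5.53

n((CH3)3N) = 0.06679 x 0.02577 = 0.001721 mol; V(HCl) at equivalence = 0.001721/0.3004 = 0.005730 L.
At equivalence the base is fully converted to (CH3)3NH+; total volume = 0.03150 L, so [(CH3)3NH+] = 0.001721/0.03150 = 0.05464 M.
Ka((CH3)3NH+) = Kw/Kb = 1.0e-14 / 6.3 x 10^-5 = 1.59e-10.
[H^+] = sqrt(Ka x [(CH3)3NH+]) = sqrt(1.59e-10 x 0.05464) = 2.95e-6 M.
pH = -log(2.95e-6) = 5.53.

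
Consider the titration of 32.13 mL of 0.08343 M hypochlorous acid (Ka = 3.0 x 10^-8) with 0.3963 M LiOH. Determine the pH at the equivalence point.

10.18

n(HClO) = 0.08343 x 0.03213 = 0.002681 mol; V(LiOH) at equivalence = 0.002681/0.3963 = 0.006764 L.
At equivalence all the acid is converted to ClO-; total volume = 0.03213 + 0.006764 = 0.03889 L, so [ClO-] = 0.002681/0.03889 = 0.06892 M.
Kb = Kw/Ka = 1.0e-14 / 3.0 x 10^-8 = 3.33e-7.
[OH^-] = sqrt(Kb x [ClO-]) = sqrt(3.33e-7 x 0.06892) = 0.000152 M.
pOH = 3.82, so pH = 14.00 - 3.82 = 10.18.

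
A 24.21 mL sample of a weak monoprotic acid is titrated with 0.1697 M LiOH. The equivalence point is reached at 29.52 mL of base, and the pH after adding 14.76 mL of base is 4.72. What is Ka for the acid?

14.76 mL is half of the equivalence volume, so this is the half-equivalence point where [HA] = [A^-].
At half-equivalence pH = pKa, so pKa = 4.72.
Ka = 10^(-4.72) = 1.9 x 10^-5.

1.9 x 10^-5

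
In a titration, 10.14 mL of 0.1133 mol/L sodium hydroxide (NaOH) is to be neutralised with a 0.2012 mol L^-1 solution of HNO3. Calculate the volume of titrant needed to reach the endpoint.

5.71 mL

n(NaOH) = 0.1133 mol/L x 0.01014 L = 0.001149 mol.
At equivalence n(HNO3) = n(NaOH) = 0.001149 mol.
V(HNO3) = 0.001149 / 0.2012 = 0.005710 L = 5.71 mL.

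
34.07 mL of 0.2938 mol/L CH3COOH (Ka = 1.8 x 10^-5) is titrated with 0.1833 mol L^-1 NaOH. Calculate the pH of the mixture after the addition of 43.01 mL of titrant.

5.31

Initial n(CH3COOH) = 0.2938 x 0.03407 = 0.01001 mol.
n(NaOH) added = 0.1833 x 0.04301 = 0.007884 mol, converting that many moles of CH3COOH to CH3COO-.
Remaining n(CH3COOH) = 0.002126 mol; n(CH3COO-) = 0.007884 mol.
By Henderson-Hasselbalch, pH = pKa + log([A^-]/[HA]) = 4.74 + log(0.007884/0.002126) = 4.74 + (+0.57) = 5.31.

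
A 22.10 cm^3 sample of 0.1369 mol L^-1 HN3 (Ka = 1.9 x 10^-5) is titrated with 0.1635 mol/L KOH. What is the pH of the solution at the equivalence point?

n(HN3) = 0.1369 x 0.02210 = 0.003025 mol; V(KOH) at equivalence = 0.003025/0.1635 = 0.01850 L.
At equivalence all the acid is converted to N3-; total volume = 0.02210 + 0.01850 = 0.04060 L, so [N3-] = 0.003025/0.04060 = 0.07451 M.
Kb = Kw/Ka = 1.0e-14 / 1.9 x 10^-5 = 5.26e-10.
[OH^-] = sqrt(Kb x [N3-]) = sqrt(5.26e-10 x 0.07451) = 6.26e-6 M.
pOH = 5.20, so pH = 14.00 - 5.20 = 8.80.

8.80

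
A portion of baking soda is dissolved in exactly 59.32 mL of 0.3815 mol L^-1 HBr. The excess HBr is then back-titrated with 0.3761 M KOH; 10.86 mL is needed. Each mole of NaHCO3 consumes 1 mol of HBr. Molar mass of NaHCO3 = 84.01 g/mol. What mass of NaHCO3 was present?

Total n(HBr) added = 0.3815 x 0.05932 = 0.02263 mol.
n(KOH) used = 0.3761 x 0.01086 = 0.004084 mol, which equals the excess n(HBr).
So n(HBr) consumed by the sample = 0.02263 - 0.004084 = 0.01855 mol.
n(NaHCO3) = 0.01855 / 1 = 0.01855 mol.
mass = 0.01855 mol x 84.01 g/mol = 1.56 g.

1.56 g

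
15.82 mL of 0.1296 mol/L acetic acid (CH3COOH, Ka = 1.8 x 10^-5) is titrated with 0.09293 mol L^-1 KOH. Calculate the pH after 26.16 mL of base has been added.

n(acid) = 0.1296 x 0.01582 = 0.002050 mol; n(KOH) added = 0.09293 x 0.02616 = 0.002431 mol.
Base is in excess by 0.002431 - 0.002050 = 0.0003808 mol in a total volume of 0.04198 L.
[OH^-] = 0.0003808/0.04198 = 0.009070 M, so pOH = 2.04 and pH = 14.00 - 2.04 = 11.96.

11.96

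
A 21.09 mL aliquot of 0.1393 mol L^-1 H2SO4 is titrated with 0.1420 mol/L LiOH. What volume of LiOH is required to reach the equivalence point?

n(H2SO4) = 0.1393 mol/L x 0.02109 L = 0.002938 mol.
The neutralisation is 1 H2SO4 : 2 LiOH, so n(LiOH) = 0.002938 x 2/1 = 0.005876 mol.
V(LiOH) = 0.005876 / 0.1420 = 0.04138 L = 41.4 mL.

41.4 mL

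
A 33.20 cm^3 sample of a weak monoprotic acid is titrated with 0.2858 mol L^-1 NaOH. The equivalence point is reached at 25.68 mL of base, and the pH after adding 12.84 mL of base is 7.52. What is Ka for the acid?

3.0 x 10^-8

12.84 mL is half of the equivalence volume, so this is the half-equivalence point where [HA] = [A^-].
At half-equivalence pH = pKa, so pKa = 7.52.
Ka = 10^(-7.52) = 3.0 x 10^-8.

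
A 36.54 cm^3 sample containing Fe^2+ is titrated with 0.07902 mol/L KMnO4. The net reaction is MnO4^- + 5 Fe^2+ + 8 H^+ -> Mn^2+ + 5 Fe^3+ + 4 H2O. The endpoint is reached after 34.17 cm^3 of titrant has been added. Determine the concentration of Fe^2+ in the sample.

0.369 M

n(KMnO4) = 0.07902 x 0.03417 = 0.002700 mol.
From the balanced equation, 1 mol KMnO4 reacts with 5 mol Fe^2+, so n(Fe^2+) = 0.002700 x 5/1 = 0.01350 mol.
[Fe^2+] = 0.01350 / 0.03654 L = 0.369 M.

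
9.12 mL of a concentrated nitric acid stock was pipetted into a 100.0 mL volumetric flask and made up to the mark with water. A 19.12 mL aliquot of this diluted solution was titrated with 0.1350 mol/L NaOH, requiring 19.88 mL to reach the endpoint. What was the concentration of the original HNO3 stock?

n(NaOH) = 0.1350 x 0.01988 = 0.002684 mol.
n(HNO3) in the aliquot = 0.002684 mol.
[diluted HNO3] = 0.002684 / 0.01912 = 0.1404 M.
Dilution factor = 100.0/9.120 = 10.96, so [stock] = 0.1404 x 10.96 = 1.54 M.

1.54 M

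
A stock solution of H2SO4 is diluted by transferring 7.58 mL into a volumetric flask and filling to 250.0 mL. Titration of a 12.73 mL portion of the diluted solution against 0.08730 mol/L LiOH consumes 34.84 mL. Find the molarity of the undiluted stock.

n(LiOH) = 0.08730 x 0.03484 = 0.003042 mol.
n(H2SO4) in the aliquot = 0.003042 x 1/2 = 0.001521 mol.
[diluted H2SO4] = 0.001521 / 0.01273 = 0.1195 M.
Dilution factor = 250.0/7.580 = 32.98, so [stock] = 0.1195 x 32.98 = 3.94 M.

3.94 M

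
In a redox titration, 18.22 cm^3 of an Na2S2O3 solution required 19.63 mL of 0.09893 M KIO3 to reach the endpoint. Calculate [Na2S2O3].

n(KIO3) = 0.09893 x 0.01963 = 0.001942 mol.
From the balanced equation, 1 mol KIO3 reacts with 6 mol Na2S2O3, so n(Na2S2O3) = 0.001942 x 6/1 = 0.01165 mol.
[Na2S2O3] = 0.01165 / 0.01822 L = 0.640 M.

0.640 M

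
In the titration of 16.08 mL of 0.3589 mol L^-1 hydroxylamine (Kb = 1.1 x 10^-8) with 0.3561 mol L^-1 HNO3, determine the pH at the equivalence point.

3.39

n(NH2OH) = 0.3589 x 0.01608 = 0.005771 mol; V(HNO3) at equivalence = 0.005771/0.3561 = 0.01621 L.
At equivalence the base is fully converted to NH3OH+; total volume = 0.03229 L, so [NH3OH+] = 0.005771/0.03229 = 0.1787 M.
Ka(NH3OH+) = Kw/Kb = 1.0e-14 / 1.1 x 10^-8 = 9.09e-7.
[H^+] = sqrt(Ka x [NH3OH+]) = sqrt(9.09e-7 x 0.1787) = 0.000403 M.
pH = -log(0.000403) = 3.39.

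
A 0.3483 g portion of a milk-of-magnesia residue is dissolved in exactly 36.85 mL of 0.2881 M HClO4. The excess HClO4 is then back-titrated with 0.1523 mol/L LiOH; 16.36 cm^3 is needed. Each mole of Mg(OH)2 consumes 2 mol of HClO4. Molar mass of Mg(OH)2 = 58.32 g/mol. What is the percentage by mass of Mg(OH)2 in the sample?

68.0%

Total n(HClO4) added = 0.2881 x 0.03685 = 0.01062 mol.
n(LiOH) used = 0.1523 x 0.01636 = 0.002492 mol, which equals the excess n(HClO4).
So n(HClO4) consumed by the sample = 0.01062 - 0.002492 = 0.008125 mol.
n(Mg(OH)2) = 0.008125 / 2 = 0.004062 mol.
mass Mg(OH)2 = 0.004062 x 58.32 = 0.2369 g, so %Mg(OH)2 = 0.2369/0.3483 x 100 = 68.0%.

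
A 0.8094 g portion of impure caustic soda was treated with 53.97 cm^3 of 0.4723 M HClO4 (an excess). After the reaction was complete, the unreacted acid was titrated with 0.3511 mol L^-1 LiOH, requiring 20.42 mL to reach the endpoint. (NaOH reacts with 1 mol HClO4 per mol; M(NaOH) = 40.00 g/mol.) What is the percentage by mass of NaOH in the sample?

90.5%

Total n(HClO4) added = 0.4723 x 0.05397 = 0.02549 mol.
n(LiOH) used = 0.3511 x 0.02042 = 0.007169 mol, which equals the excess n(HClO4).
So n(HClO4) consumed by the sample = 0.02549 - 0.007169 = 0.01832 mol.
n(NaOH) = 0.01832 / 1 = 0.01832 mol.
mass NaOH = 0.01832 x 40.00 = 0.7328 g, so %NaOH = 0.7328/0.8094 x 100 = 90.5%.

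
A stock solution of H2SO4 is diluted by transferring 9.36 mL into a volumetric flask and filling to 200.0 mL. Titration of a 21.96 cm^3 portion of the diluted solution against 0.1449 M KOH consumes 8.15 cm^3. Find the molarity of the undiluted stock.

n(KOH) = 0.1449 x 0.008150 = 0.001181 mol.
n(H2SO4) in the aliquot = 0.001181 x 1/2 = 0.0005905 mol.
[diluted H2SO4] = 0.0005905 / 0.02196 = 0.02689 M.
Dilution factor = 200.0/9.360 = 21.37, so [stock] = 0.02689 x 21.37 = 0.575 M.

0.575 M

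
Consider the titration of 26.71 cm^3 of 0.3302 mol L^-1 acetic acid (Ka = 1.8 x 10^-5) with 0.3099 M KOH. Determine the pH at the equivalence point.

8.97

n(CH3COOH) = 0.3302 x 0.02671 = 0.008820 mol; V(KOH) at equivalence = 0.008820/0.3099 = 0.02846 L.
At equivalence all the acid is converted to CH3COO-; total volume = 0.02671 + 0.02846 = 0.05517 L, so [CH3COO-] = 0.008820/0.05517 = 0.1599 M.
Kb = Kw/Ka = 1.0e-14 / 1.8 x 10^-5 = 5.56e-10.
[OH^-] = sqrt(Kb x [CH3COO-]) = sqrt(5.56e-10 x 0.1599) = 9.42e-6 M.
pOH = 5.03, so pH = 14.00 - 5.03 = 8.97.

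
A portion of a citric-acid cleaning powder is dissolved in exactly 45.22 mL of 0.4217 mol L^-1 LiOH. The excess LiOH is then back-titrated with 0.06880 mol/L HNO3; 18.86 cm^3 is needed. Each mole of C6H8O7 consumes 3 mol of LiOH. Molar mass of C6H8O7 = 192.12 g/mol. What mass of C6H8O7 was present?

1.14 g

Total n(LiOH) added = 0.4217 x 0.04522 = 0.01907 mol.
n(HNO3) used = 0.06880 x 0.01886 = 0.001298 mol, which equals the excess n(LiOH).
So n(LiOH) consumed by the sample = 0.01907 - 0.001298 = 0.01777 mol.
n(C6H8O7) = 0.01777 / 3 = 0.005924 mol.
mass = 0.005924 mol x 192.12 g/mol = 1.14 g.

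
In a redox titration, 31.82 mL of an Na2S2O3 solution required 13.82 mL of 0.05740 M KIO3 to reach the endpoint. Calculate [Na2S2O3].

n(KIO3) = 0.05740 x 0.01382 = 0.0007933 mol.
From the balanced equation, 1 mol KIO3 reacts with 6 mol Na2S2O3, so n(Na2S2O3) = 0.0007933 x 6/1 = 0.004760 mol.
[Na2S2O3] = 0.004760 / 0.03182 L = 0.150 M.

0.150 M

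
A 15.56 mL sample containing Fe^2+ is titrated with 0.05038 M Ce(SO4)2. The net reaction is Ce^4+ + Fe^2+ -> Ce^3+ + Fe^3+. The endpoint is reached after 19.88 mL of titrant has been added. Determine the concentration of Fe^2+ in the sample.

0.0644 M

n(Ce(SO4)2) = 0.05038 x 0.01988 = 0.001002 mol.
From the balanced equation, 1 mol Ce(SO4)2 reacts with 1 mol Fe^2+, so n(Fe^2+) = 0.001002 x 1/1 = 0.001002 mol.
[Fe^2+] = 0.001002 / 0.01556 L = 0.0644 M.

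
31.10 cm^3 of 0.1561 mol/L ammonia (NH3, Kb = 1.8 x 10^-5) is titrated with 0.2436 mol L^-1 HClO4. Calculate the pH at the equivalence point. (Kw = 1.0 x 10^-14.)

5.14

n(NH3) = 0.1561 x 0.03110 = 0.004855 mol; V(HClO4) at equivalence = 0.004855/0.2436 = 0.01993 L.
At equivalence the base is fully converted to NH4+; total volume = 0.05103 L, so [NH4+] = 0.004855/0.05103 = 0.09514 M.
Ka(NH4+) = Kw/Kb = 1.0e-14 / 1.8 x 10^-5 = 5.56e-10.
[H^+] = sqrt(Ka x [NH4+]) = sqrt(5.56e-10 x 0.09514) = 7.27e-6 M.
pH = -log(7.27e-6) = 5.14.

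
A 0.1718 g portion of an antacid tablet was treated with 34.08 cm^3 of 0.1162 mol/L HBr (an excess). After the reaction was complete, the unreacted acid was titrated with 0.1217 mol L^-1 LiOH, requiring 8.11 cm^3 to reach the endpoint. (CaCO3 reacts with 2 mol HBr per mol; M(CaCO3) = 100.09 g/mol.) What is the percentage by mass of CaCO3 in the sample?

Total n(HBr) added = 0.1162 x 0.03408 = 0.003960 mol.
n(LiOH) used = 0.1217 x 0.008110 = 0.0009870 mol, which equals the excess n(HBr).
So n(HBr) consumed by the sample = 0.003960 - 0.0009870 = 0.002973 mol.
n(CaCO3) = 0.002973 / 2 = 0.001487 mol.
mass CaCO3 = 0.001487 x 100.09 = 0.1488 g, so %CaCO3 = 0.1488/0.1718 x 100 = 86.6%.

86.6%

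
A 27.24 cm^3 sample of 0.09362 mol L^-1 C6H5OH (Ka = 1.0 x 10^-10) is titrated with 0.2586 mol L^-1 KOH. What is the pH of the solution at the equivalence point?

n(C6H5OH) = 0.09362 x 0.02724 = 0.002550 mol; V(KOH) at equivalence = 0.002550/0.2586 = 0.009862 L.
At equivalence all the acid is converted to C6H5O-; total volume = 0.02724 + 0.009862 = 0.03710 L, so [C6H5O-] = 0.002550/0.03710 = 0.06874 M.
Kb = Kw/Ka = 1.0e-14 / 1.0 x 10^-10 = 0.000100.
[OH^-] = sqrt(Kb x [C6H5O-]) = sqrt(0.000100 x 0.06874) = 0.00262 M.
pOH = 2.58, so pH = 14.00 - 2.58 = 11.42.

11.42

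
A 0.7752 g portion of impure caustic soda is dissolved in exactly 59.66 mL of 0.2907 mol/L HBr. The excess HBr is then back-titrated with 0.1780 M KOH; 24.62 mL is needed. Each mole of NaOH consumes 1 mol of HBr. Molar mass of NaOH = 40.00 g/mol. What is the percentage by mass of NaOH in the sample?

Total n(HBr) added = 0.2907 x 0.05966 = 0.01734 mol.
n(KOH) used = 0.1780 x 0.02462 = 0.004382 mol, which equals the excess n(HBr).
So n(HBr) consumed by the sample = 0.01734 - 0.004382 = 0.01296 mol.
n(NaOH) = 0.01296 / 1 = 0.01296 mol.
mass NaOH = 0.01296 x 40.00 = 0.5184 g, so %NaOH = 0.5184/0.7752 x 100 = 66.9%.

66.9%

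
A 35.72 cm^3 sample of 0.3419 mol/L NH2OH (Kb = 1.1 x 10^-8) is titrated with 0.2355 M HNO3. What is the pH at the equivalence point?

3.45

n(NH2OH) = 0.3419 x 0.03572 = 0.01221 mol; V(HNO3) at equivalence = 0.01221/0.2355 = 0.05186 L.
At equivalence the base is fully converted to NH3OH+; total volume = 0.08758 L, so [NH3OH+] = 0.01221/0.08758 = 0.1394 M.
Ka(NH3OH+) = Kw/Kb = 1.0e-14 / 1.1 x 10^-8 = 9.09e-7.
[H^+] = sqrt(Ka x [NH3OH+]) = sqrt(9.09e-7 x 0.1394) = 0.000356 M.
pH = -log(0.000356) = 3.45.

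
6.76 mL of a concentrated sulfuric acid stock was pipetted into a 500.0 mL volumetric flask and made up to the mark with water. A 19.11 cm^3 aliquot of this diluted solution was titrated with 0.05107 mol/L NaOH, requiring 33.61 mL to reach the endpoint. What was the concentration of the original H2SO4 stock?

3.32 M

n(NaOH) = 0.05107 x 0.03361 = 0.001716 mol.
n(H2SO4) in the aliquot = 0.001716 x 1/2 = 0.0008582 mol.
[diluted H2SO4] = 0.0008582 / 0.01911 = 0.04491 M.
Dilution factor = 500.0/6.760 = 73.96, so [stock] = 0.04491 x 73.96 = 3.32 M.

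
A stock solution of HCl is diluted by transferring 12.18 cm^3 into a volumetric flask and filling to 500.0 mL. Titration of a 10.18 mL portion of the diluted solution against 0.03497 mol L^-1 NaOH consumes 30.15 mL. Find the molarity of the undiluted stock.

n(NaOH) = 0.03497 x 0.03015 = 0.001054 mol.
n(HCl) in the aliquot = 0.001054 mol.
[diluted HCl] = 0.001054 / 0.01018 = 0.1036 M.
Dilution factor = 500.0/12.18 = 41.05, so [stock] = 0.1036 x 41.05 = 4.25 M.

4.25 M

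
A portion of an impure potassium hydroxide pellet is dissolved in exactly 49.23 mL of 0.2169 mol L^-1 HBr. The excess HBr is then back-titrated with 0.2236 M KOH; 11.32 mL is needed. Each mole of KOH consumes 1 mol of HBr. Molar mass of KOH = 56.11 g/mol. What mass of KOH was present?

Total n(HBr) added = 0.2169 x 0.04923 = 0.01068 mol.
n(KOH) used = 0.2236 x 0.01132 = 0.002531 mol, which equals the excess n(HBr).
So n(HBr) consumed by the sample = 0.01068 - 0.002531 = 0.008147 mol.
n(KOH) = 0.008147 / 1 = 0.008147 mol.
mass = 0.008147 mol x 56.11 g/mol = 0.457 g.

0.457 g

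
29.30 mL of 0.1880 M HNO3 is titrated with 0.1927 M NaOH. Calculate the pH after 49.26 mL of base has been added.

12.71

n(acid) = 0.1880 x 0.02930 = 0.005508 mol; n(NaOH) added = 0.1927 x 0.04926 = 0.009492 mol.
Base is in excess by 0.009492 - 0.005508 = 0.003984 mol in a total volume of 0.07856 L.
[OH^-] = 0.003984/0.07856 = 0.05071 M, so pOH = 1.29 and pH = 14.00 - 1.29 = 12.71.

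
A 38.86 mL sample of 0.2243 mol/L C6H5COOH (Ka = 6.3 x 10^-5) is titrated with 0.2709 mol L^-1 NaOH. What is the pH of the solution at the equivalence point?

n(C6H5COOH) = 0.2243 x 0.03886 = 0.008716 mol; V(NaOH) at equivalence = 0.008716/0.2709 = 0.03218 L.
At equivalence all the acid is converted to C6H5COO-; total volume = 0.03886 + 0.03218 = 0.07104 L, so [C6H5COO-] = 0.008716/0.07104 = 0.1227 M.
Kb = Kw/Ka = 1.0e-14 / 6.3 x 10^-5 = 1.59e-10.
[OH^-] = sqrt(Kb x [C6H5COO-]) = sqrt(1.59e-10 x 0.1227) = 4.41e-6 M.
pOH = 5.36, so pH = 14.00 - 5.36 = 8.64.

8.64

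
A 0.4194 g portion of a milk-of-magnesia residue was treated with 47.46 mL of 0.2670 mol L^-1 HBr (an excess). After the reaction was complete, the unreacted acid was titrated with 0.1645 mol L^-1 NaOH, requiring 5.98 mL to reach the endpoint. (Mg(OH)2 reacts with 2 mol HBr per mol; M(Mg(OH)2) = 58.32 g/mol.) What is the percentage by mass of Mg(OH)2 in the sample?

81.3%

Total n(HBr) added = 0.2670 x 0.04746 = 0.01267 mol.
n(NaOH) used = 0.1645 x 0.005980 = 0.0009837 mol, which equals the excess n(HBr).
So n(HBr) consumed by the sample = 0.01267 - 0.0009837 = 0.01169 mol.
n(Mg(OH)2) = 0.01169 / 2 = 0.005844 mol.
mass Mg(OH)2 = 0.005844 x 58.32 = 0.3408 g, so %Mg(OH)2 = 0.3408/0.4194 x 100 = 81.3%.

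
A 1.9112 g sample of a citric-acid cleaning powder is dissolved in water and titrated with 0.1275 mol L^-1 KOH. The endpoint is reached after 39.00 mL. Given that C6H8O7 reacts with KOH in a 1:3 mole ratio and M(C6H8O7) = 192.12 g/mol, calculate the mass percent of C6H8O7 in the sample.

n(KOH) = 0.1275 x 0.03900 = 0.004973 mol.
n(C6H8O7) = 0.004973 / 3 = 0.001658 mol.
mass of C6H8O7 = 0.001658 x 192.12 = 0.3184 g.
% purity = 0.3184 / 1.9112 x 100 = 16.7%.

16.7%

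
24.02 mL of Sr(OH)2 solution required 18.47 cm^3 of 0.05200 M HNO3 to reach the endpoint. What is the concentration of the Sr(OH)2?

n(HNO3) delivered = 0.05200 x 0.01847 = 0.0009604 mol.
The reaction is 1 Sr(OH)2 + 2 HNO3, so n(Sr(OH)2) = 0.0009604 x 1/2 = 0.0004802 mol.
[Sr(OH)2] = 0.0004802 mol / 0.02402 L = 0.0200 M.

0.0200 M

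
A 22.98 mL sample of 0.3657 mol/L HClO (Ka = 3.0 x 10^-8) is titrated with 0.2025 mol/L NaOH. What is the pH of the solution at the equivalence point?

n(HClO) = 0.3657 x 0.02298 = 0.008404 mol; V(NaOH) at equivalence = 0.008404/0.2025 = 0.04150 L.
At equivalence all the acid is converted to ClO-; total volume = 0.02298 + 0.04150 = 0.06448 L, so [ClO-] = 0.008404/0.06448 = 0.1303 M.
Kb = Kw/Ka = 1.0e-14 / 3.0 x 10^-8 = 3.33e-7.
[OH^-] = sqrt(Kb x [ClO-]) = sqrt(3.33e-7 x 0.1303) = 0.000208 M.
pOH = 3.68, so pH = 14.00 - 3.68 = 10.32.

10.32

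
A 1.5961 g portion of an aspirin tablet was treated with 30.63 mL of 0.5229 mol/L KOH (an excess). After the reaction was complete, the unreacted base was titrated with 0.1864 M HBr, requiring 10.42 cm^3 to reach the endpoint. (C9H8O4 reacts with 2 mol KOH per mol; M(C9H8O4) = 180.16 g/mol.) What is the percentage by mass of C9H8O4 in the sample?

Total n(KOH) added = 0.5229 x 0.03063 = 0.01602 mol.
n(HBr) used = 0.1864 x 0.01042 = 0.001942 mol, which equals the excess n(KOH).
So n(KOH) consumed by the sample = 0.01602 - 0.001942 = 0.01407 mol.
n(C9H8O4) = 0.01407 / 2 = 0.007037 mol.
mass C9H8O4 = 0.007037 x 180.16 = 1.268 g, so %C9H8O4 = 1.268/1.5961 x 100 = 79.4%.

79.4%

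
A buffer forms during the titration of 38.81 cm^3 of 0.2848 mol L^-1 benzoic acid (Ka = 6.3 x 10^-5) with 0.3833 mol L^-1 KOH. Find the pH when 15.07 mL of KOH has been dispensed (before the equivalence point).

4.24

Initial n(C6H5COOH) = 0.2848 x 0.03881 = 0.01105 mol.
n(KOH) added = 0.3833 x 0.01507 = 0.005776 mol, converting that many moles of C6H5COOH to C6H5COO-.
Remaining n(C6H5COOH) = 0.005277 mol; n(C6H5COO-) = 0.005776 mol.
By Henderson-Hasselbalch, pH = pKa + log([A^-]/[HA]) = 4.20 + log(0.005776/0.005277) = 4.20 + (+0.04) = 4.24.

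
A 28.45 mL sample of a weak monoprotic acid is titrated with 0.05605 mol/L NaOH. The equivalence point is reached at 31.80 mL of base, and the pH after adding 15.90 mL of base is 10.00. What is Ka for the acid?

1.0 x 10^-10

15.90 mL is half of the equivalence volume, so this is the half-equivalence point where [HA] = [A^-].
At half-equivalence pH = pKa, so pKa = 10.00.
Ka = 10^(-10.00) = 1.0 x 10^-10.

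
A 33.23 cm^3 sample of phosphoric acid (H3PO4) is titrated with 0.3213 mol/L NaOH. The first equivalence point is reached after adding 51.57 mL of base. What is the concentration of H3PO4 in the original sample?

0.499 M

n(NaOH) = 0.3213 x 0.05157 = 0.01657 mol.
At the first equivalence point, 1 mol OH^- react per mol H3PO4, so n(H3PO4) = 0.01657 / 1 = 0.01657 mol.
[H3PO4] = 0.01657 / 0.03323 L = 0.499 M.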